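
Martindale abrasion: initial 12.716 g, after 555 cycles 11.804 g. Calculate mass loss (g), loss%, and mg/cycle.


Mass loss = 0.912 g
Loss = 7.17%
Rate = 1.643 mg/cycle

Loss = 12.716 - 11.804 = 0.912 g
Loss% = 0.912 / 12.716 x 100 = 7.17%
Rate = 0.912 / 555 x 1000 = 1.643 mg/cycle


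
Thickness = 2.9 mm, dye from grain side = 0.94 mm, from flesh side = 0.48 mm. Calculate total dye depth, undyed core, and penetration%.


Total dyed = 0.94 + 0.48 = 1.42 mm
Undyed core = 2.9 - 1.42 = 1.48 mm
Penetration = 1.42 / 2.9 x 100 = 49.0%


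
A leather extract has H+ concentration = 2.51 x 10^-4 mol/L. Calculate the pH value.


pH = -log10[H+]
pH = -log10(2.51 x 10^-4) = 3.60


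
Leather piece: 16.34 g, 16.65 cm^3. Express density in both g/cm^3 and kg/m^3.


0.981 g/cm^3
981 kg/m^3

Density = 16.34 / 16.65 = 0.981 g/cm^3
Convert: 0.981 x 1000 = 981 kg/m^3


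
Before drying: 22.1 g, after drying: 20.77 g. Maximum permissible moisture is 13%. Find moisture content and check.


Moisture content = 6.0%
Acceptable: Yes


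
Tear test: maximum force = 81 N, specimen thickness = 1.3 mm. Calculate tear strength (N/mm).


62.3 N/mm


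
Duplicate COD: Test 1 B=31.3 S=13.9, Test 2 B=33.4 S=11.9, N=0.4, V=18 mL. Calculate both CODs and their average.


COD1 = (31.3 - 13.9) x 0.4 x 8000 / 18 = 3093.3 mg/L
COD2 = (33.4 - 11.9) x 0.4 x 8000 / 18 = 3822.2 mg/L
Average = (3093.3 + 3822.2) / 2 = 3457.8 mg/L


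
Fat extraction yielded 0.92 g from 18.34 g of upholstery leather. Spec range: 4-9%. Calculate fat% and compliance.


Fat content = 5.0%
Compliant: Yes


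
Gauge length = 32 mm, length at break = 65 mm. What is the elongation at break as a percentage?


Extension = 65 - 32 = 33 mm
Elongation = 33 / 32 x 100 = 103.1%


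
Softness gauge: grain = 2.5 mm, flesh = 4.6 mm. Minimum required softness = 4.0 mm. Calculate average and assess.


Average = (2.5 + 4.6) / 2 = 3.55 mm
Minimum = 4.0 mm
Meets requirement: No


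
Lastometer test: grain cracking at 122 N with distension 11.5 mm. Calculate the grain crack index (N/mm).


Grain crack index = force / distension
Index = 122 / 11.5 = 10.6 N/mm


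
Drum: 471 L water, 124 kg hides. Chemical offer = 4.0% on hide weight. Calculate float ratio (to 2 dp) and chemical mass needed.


Float ratio = 471 / 124 = 3.80
Chemical = 124 x 4.0 / 100 = 4.96 kg


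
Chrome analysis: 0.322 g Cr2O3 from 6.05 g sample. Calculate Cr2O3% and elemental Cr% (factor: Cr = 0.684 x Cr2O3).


Cr2O3 = 5.32%
Cr = 3.64%

Cr2O3% = 0.322 / 6.05 x 100 = 5.32%
Cr% = 5.32 x 0.684 = 3.64%


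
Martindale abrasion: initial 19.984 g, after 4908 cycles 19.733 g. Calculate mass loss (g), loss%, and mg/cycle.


Loss = 19.984 - 19.733 = 0.251 g
Loss% = 0.251 / 19.984 x 100 = 1.26%
Rate = 0.251 / 4908 x 1000 = 0.051 mg/cycle


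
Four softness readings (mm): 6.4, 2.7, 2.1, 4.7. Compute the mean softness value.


3.98 mm

Sum = 6.4 + 2.7 + 2.1 + 4.7
Mean = 15.9 / 4 = 3.98 mm


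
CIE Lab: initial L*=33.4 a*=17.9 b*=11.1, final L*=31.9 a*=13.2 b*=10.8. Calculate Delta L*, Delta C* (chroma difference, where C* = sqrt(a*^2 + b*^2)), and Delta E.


Delta L* = 31.9 - 33.4 = -1.5
C1* = sqrt((17.9)^2 + (11.1)^2) = 21.062
C2* = sqrt((13.2)^2 + (10.8)^2) = 17.055
Delta C* = 17.055 - 21.062 = -4.01
Delta E = sqrt((-1.5)^2 + (-4.7)^2 + (-0.3)^2) = 4.94


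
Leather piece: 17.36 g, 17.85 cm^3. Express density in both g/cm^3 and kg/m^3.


Density = 17.36 / 17.85 = 0.973 g/cm^3
Convert: 0.973 x 1000 = 973 kg/m^3


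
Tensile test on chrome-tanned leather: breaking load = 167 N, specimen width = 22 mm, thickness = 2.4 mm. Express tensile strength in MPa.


3.16 MPa

Cross-section = 22 x 2.4 = 52.8 mm^2
TS = 167 / 52.8 = 3.16 MPa
(1 N/mm^2 = 1 MPa)


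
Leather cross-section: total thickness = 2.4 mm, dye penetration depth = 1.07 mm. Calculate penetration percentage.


44.6%

Penetration% = 1.07 / 2.4 x 100
Penetration = 44.6%


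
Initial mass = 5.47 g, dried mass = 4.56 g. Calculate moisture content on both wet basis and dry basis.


Wet basis = 16.6%
Dry basis = 20.0%


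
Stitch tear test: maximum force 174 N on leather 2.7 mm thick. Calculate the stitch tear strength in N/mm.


Stitch tear strength = force / thickness
STS = 174 / 2.7 = 64.4 N/mm


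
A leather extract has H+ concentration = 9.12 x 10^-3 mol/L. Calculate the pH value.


pH = 2.04


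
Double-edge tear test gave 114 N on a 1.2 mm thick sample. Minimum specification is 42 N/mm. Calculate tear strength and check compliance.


Tear strength = 95.0 N/mm
Compliant: Yes

Tear strength = 114 / 1.2 = 95.0 N/mm
Required minimum = 42 N/mm
Compliant: Yes


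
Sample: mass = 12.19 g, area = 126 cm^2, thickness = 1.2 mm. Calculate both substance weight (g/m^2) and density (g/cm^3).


Substance weight = 967.5 g/m^2
Density = 0.806 g/cm^3


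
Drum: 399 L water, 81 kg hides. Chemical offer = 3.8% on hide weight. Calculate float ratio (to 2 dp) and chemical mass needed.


Float ratio = 4.93
Chemical needed = 3.078 kg

Float ratio = 399 / 81 = 4.93
Chemical = 81 x 3.8 / 100 = 3.078 kg


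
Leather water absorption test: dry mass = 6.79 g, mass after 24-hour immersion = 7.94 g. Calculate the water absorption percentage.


Water absorbed = 7.94 - 6.79 = 1.15 g
WA% = 1.15 / 6.79 x 100 = 16.9%


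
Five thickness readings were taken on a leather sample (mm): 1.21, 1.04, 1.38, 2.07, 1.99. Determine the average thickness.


Sum = 1.21 + 1.04 + 1.38 + 2.07 + 1.99 = 7.69
Average = 7.69 / 5 = 1.54 mm


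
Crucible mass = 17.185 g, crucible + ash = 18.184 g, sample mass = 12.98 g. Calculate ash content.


Ash mass = 18.184 - 17.185 = 0.999 g
Ash% = 0.999 / 12.98 x 100 = 7.70%


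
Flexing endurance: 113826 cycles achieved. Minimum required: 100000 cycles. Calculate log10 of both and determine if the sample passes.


Achieved: log10 = 5.06
Required: log10 = 5.00
Passes: Yes

log10(113826) = 5.06
log10(100000) = 5.00
Passes: Yes


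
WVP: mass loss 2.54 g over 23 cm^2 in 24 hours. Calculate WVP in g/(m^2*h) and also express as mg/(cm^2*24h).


WVP = 2.54 / (23 x 24) x 10000 = 46.01 g/(m^2*h)
Mass loss in mg = 2.54 x 1000 = 2540 mg
Per cm^2 per 24h in mg: 2540 x 24 / (23 x 24) = 60960 / 552 = 110.43 mg/(cm^2*24h)


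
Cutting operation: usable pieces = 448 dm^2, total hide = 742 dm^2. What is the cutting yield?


60.4%

Yield = usable / total x 100
Yield = 448 / 742 x 100 = 60.4%


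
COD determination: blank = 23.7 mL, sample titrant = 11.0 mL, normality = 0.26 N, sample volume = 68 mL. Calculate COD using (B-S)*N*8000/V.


COD = (23.7 - 11.0) x 0.26 x 8000 / 68
COD = 12.7 x 0.26 x 8000 / 68
COD = 388.5 mg/L


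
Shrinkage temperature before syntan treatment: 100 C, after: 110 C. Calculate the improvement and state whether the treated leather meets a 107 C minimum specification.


Improvement = 110 - 100 = 10 C
Spec check: 110 C >= 107 C? Yes


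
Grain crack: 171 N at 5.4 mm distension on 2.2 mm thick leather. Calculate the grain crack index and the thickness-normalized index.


Crack index = 171 / 5.4 = 31.7 N/mm
Normalized = 31.7 / 2.2 = 14.4 N/mm per mm


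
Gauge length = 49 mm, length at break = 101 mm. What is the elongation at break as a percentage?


106.1%

Extension = 101 - 49 = 52 mm
Elongation = 52 / 49 x 100 = 106.1%


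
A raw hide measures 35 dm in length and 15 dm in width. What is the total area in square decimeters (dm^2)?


525 dm^2


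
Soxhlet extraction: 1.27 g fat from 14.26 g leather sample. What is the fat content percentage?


Fat content = 1.27 / 14.26 x 100
Fat = 8.9%


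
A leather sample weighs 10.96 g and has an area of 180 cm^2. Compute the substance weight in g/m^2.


Substance weight = mass / area x 10000
SW = 10.96 / 180 x 10000
SW = 608.9 g/m^2


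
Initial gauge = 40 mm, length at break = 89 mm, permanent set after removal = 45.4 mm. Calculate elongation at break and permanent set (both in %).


Elongation at break = 122.5%
Permanent set = 13.5%

Elongation at break = (89 - 40) / 40 x 100 = 122.5%
Permanent set = (45.4 - 40) / 40 x 100 = 13.5%


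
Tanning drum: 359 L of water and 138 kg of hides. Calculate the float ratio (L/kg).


2.6

Float ratio = water / hide weight
Ratio = 359 / 138 = 2.6


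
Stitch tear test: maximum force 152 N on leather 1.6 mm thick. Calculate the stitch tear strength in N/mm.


95.0 N/mm


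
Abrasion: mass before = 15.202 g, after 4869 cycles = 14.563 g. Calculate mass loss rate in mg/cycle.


0.131 mg/cycle

Mass loss = 15.202 - 14.563 = 0.639 g
Rate = 0.639 / 4869 x 1000 = 0.131 mg/cycle


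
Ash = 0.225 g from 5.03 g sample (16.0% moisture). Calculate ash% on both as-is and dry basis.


As-is ash% = 0.225 / 5.03 x 100 = 4.47%
Dry mass = 5.03 x (100 - 16.0) / 100 = 4.2252 g
Dry-basis ash% = 0.225 / 4.2252 x 100 = 5.33%


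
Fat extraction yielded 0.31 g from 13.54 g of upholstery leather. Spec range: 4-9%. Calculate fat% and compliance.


Fat content = 2.3%
Compliant: No


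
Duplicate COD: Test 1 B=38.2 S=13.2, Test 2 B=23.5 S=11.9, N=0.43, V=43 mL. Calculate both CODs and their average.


COD1 = 2000.0 mg/L
COD2 = 928.0 mg/L
Average = 1464.0 mg/L


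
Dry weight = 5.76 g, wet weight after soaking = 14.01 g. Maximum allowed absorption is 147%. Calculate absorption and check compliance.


Absorption = 143.2%
Compliant: Yes

WA = (14.01 - 5.76) / 5.76 x 100 = 143.2%
Maximum allowed: 147%
Compliant: Yes


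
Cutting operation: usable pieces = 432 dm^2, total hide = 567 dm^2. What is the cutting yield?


76.2%


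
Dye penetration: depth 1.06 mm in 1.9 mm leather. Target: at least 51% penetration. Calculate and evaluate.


Penetration = 1.06 / 1.9 x 100 = 55.8%
Target: 51%
Meets target: Yes


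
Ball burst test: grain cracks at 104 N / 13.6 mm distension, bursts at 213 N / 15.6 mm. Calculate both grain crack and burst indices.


Crack index = 7.6 N/mm
Burst index = 13.7 N/mm


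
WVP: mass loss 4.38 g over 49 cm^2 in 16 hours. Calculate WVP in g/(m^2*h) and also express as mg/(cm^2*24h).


WVP = 55.87 g/(m^2*h)
Daily rate = 134.08 mg/(cm^2*24h)

WVP = 4.38 / (49 x 16) x 10000 = 55.87 g/(m^2*h)
Mass loss in mg = 4.38 x 1000 = 4380 mg
Per cm^2 per 24h in mg: 4380 x 24 / (49 x 16) = 105120 / 784 = 134.08 mg/(cm^2*24h)


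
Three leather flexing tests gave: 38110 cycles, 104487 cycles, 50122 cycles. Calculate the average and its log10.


Average = 64240 cycles
log10 = 4.81

Average = (38110 + 104487 + 50122) / 3 = 64240 cycles
log10(64240) = 4.81


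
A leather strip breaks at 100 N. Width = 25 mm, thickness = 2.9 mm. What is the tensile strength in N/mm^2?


Cross-sectional area = 25 x 2.9 = 72.5 mm^2
Tensile strength = 100 / 72.5 = 1.38 N/mm^2


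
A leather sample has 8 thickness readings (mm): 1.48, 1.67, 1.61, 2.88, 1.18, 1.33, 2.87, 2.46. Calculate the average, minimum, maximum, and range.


Average = 1.94 mm
Min = 1.18 mm
Max = 2.88 mm
Range = 1.70 mm

Sum = 15.48
Average = 15.48 / 8 = 1.94 mm
Minimum = 1.18 mm
Maximum = 2.88 mm
Range = 2.88 - 1.18 = 1.70 mm


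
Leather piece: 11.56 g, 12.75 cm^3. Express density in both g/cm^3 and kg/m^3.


0.907 g/cm^3
907 kg/m^3

Density = 11.56 / 12.75 = 0.907 g/cm^3
Convert: 0.907 x 1000 = 907 kg/m^3


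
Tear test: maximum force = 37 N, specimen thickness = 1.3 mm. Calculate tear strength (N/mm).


28.5 N/mm


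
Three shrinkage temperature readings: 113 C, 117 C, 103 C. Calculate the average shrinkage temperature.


Average = (113 + 117 + 103) / 3
Average = 333 / 3 = 111.0 C


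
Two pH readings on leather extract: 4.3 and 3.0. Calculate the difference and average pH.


Difference = 1.3
Average pH = 3.65

Difference = |4.3 - 3.0| = 1.3
Average = (4.3 + 3.0) / 2 = 3.65


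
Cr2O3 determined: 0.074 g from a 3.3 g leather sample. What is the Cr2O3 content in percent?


Cr2O3% = 0.074 / 3.3 x 100
Cr2O3% = 2.24%


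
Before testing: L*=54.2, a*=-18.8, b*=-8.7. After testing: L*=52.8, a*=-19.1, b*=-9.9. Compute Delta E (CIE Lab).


dL = 52.8 - 54.2 = -1.4
da = -19.1 - (-18.8) = -0.3
db = -9.9 - (-8.7) = -1.2
dE = sqrt((-1.4)^2 + (-0.3)^2 + (-1.2)^2) = 1.87


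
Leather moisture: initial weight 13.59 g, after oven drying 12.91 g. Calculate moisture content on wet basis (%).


Moisture = 13.59 - 12.91 = 0.68 g
MC = 0.68 / 13.59 x 100 = 5.0%


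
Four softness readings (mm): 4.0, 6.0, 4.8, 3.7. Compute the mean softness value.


4.63 mm

Sum = 4.0 + 6.0 + 4.8 + 3.7
Mean = 18.5 / 4 = 4.63 mm


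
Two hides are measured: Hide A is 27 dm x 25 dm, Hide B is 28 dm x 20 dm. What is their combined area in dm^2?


1235 dm^2


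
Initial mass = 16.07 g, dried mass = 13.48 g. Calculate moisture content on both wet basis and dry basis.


Wet basis = 16.1%
Dry basis = 19.2%


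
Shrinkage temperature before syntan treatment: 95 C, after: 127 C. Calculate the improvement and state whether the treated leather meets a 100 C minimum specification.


Improvement = 127 - 95 = 32 C
Spec check: 127 C >= 100 C? Yes


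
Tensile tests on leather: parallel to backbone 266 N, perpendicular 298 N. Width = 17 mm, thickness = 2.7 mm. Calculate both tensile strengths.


Area = 17 x 2.7 = 45.9 mm^2
TS (parallel) = 266 / 45.9 = 5.80 N/mm^2
TS (perpendicular) = 298 / 45.9 = 6.49 N/mm^2


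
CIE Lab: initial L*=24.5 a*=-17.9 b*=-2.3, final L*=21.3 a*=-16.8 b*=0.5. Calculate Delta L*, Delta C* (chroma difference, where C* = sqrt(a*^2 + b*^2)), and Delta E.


Delta L* = -3.2
Delta C* = -1.24
Delta E = 4.39

Delta L* = 21.3 - 24.5 = -3.2
C1* = sqrt((-17.9)^2 + (-2.3)^2) = 18.047
C2* = sqrt((-16.8)^2 + (0.5)^2) = 16.807
Delta C* = 16.807 - 18.047 = -1.24
Delta E = sqrt((-3.2)^2 + (1.1)^2 + (2.8)^2) = 4.39


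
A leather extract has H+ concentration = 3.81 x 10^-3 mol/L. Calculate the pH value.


pH = 2.42

pH = -log10[H+]
pH = -log10(3.81 x 10^-3) = 2.42


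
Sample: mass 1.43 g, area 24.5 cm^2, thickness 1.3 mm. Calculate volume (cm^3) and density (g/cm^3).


Volume = 3.185 cm^3
Density = 0.449 g/cm^3

Thickness in cm = 1.3 / 10 = 0.13 cm
Volume = 24.5 x 0.13 = 3.185 cm^3
Density = 1.43 / 3.185 = 0.449 g/cm^3


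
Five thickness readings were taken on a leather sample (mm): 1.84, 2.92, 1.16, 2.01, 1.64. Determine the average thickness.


1.91 mm

Sum = 1.84 + 2.92 + 1.16 + 2.01 + 1.64 = 9.57
Average = 9.57 / 5 = 1.91 mm


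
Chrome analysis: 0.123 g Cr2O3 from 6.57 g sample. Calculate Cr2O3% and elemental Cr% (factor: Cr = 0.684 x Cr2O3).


Cr2O3% = 0.123 / 6.57 x 100 = 1.87%
Cr% = 1.87 x 0.684 = 1.28%


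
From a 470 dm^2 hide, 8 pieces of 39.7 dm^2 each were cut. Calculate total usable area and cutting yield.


Total usable = 8 x 39.7 = 317.6 dm^2
Yield = 317.6 / 470 x 100 = 67.6%


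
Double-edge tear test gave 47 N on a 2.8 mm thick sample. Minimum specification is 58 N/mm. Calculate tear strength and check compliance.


Tear strength = 47 / 2.8 = 16.8 N/mm
Required minimum = 58 N/mm
Compliant: No


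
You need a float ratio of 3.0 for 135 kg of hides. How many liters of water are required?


405.0 L

Water = hide weight x target ratio
Water = 135 x 3.0 = 405.0 L


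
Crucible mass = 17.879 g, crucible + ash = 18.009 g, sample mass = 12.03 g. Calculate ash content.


Ash mass = 0.130 g
Ash content = 1.08%

Ash mass = 18.009 - 17.879 = 0.130 g
Ash% = 0.130 / 12.03 x 100 = 1.08%


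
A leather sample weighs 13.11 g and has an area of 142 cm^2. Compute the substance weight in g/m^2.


Substance weight = mass / area x 10000
SW = 13.11 / 142 x 10000
SW = 923.2 g/m^2


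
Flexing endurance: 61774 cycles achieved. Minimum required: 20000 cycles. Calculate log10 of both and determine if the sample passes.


Achieved: log10 = 4.79
Required: log10 = 4.30
Passes: Yes


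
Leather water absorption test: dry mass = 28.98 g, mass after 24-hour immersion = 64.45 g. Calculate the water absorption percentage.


122.4%

Water absorbed = 64.45 - 28.98 = 35.47 g
WA% = 35.47 / 28.98 x 100 = 122.4%


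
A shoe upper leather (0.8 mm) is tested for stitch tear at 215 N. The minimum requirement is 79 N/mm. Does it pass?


STS = 268.8 N/mm
Passes: Yes


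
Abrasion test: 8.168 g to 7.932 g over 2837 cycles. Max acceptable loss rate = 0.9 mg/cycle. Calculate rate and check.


Loss = 8.168 - 7.932 = 0.236 g
Rate = 0.236 g / 2837 cycles x 1000 = 0.083 mg/cycle
Max = 0.9 mg/cycle
Passes: Yes


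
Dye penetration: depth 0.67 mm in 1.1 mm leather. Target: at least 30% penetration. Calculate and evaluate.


Penetration = 0.67 / 1.1 x 100 = 60.9%
Target: 30%
Meets target: Yes


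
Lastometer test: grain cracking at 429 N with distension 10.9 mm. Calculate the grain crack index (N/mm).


Grain crack index = force / distension
Index = 429 / 10.9 = 39.4 N/mm


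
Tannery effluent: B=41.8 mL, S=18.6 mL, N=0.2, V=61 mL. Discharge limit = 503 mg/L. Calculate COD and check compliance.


COD = 608.5 mg/L
Compliant: No

COD = (41.8 - 18.6) x 0.2 x 8000 / 61 = 608.5 mg/L
Limit: 503 mg/L
Compliant: No


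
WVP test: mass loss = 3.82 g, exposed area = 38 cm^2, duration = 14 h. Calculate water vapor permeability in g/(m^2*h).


WVP = mass_loss / (area x time) x 10000
WVP = 3.82 / (38 x 14) x 10000
WVP = 3.82 / 532 x 10000 = 71.80 g/(m^2*h)


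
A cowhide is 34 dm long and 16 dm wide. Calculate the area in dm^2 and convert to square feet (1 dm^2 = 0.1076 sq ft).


544 dm^2
58.53 sq ft


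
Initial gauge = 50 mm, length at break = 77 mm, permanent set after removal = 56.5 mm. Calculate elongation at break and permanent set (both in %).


Elongation at break = 54.0%
Permanent set = 13.0%

Elongation at break = (77 - 50) / 50 x 100 = 54.0%
Permanent set = (56.5 - 50) / 50 x 100 = 13.0%


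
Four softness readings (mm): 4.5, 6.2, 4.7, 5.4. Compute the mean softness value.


Sum = 4.5 + 6.2 + 4.7 + 5.4
Mean = 20.8 / 4 = 5.20 mm


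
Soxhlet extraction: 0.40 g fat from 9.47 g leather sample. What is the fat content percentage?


Fat content = 0.40 / 9.47 x 100
Fat = 4.2%


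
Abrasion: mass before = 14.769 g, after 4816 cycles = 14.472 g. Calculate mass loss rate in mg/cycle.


Mass loss = 14.769 - 14.472 = 0.297 g
Rate = 0.297 / 4816 x 1000 = 0.062 mg/cycle


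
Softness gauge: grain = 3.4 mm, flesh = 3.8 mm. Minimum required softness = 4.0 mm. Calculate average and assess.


Average softness = 3.60 mm
Meets requirement: No

Average = (3.4 + 3.8) / 2 = 3.60 mm
Minimum = 4.0 mm
Meets requirement: No


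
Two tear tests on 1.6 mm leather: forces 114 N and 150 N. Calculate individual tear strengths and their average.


Tear 1 = 114 / 1.6 = 71.3 N/mm
Tear 2 = 150 / 1.6 = 93.8 N/mm
Average = (71.3 + 93.8) / 2 = 82.6 N/mm


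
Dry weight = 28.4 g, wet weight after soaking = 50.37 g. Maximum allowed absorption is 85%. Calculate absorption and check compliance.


Absorption = 77.4%
Compliant: Yes

WA = (50.37 - 28.4) / 28.4 x 100 = 77.4%
Maximum allowed: 85%
Compliant: Yes


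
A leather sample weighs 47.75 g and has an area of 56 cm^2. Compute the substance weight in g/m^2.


8526.8 g/m^2


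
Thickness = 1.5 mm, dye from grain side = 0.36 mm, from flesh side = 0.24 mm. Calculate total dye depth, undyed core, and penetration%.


Total dyed = 0.60 mm
Undyed core = 0.90 mm
Penetration = 40.0%


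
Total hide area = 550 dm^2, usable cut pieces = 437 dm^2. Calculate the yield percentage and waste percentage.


Yield = 79.5%
Waste = 20.5%

Yield = 437 / 550 x 100 = 79.5%
Waste = 550 - 437 = 113 dm^2
Waste% = 100 - 79.5 = 20.5%


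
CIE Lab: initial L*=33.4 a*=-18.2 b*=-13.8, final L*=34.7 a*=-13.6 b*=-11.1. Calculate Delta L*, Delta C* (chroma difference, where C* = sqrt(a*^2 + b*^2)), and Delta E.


Delta L* = 1.3
Delta C* = -5.29
Delta E = 5.49

Delta L* = 34.7 - 33.4 = 1.3
C1* = sqrt((-18.2)^2 + (-13.8)^2) = 22.840
C2* = sqrt((-13.6)^2 + (-11.1)^2) = 17.555
Delta C* = 17.555 - 22.840 = -5.29
Delta E = sqrt((1.3)^2 + (4.6)^2 + (2.7)^2) = 5.49


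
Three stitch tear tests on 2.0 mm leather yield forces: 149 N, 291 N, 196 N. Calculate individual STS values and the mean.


STS1 = 74.5 N/mm
STS2 = 145.5 N/mm
STS3 = 98.0 N/mm
Mean = 106.0 N/mm

STS1 = 149 / 2.0 = 74.5 N/mm
STS2 = 291 / 2.0 = 145.5 N/mm
STS3 = 196 / 2.0 = 98.0 N/mm
Mean = (74.5 + 145.5 + 98.0) / 3 = 106.0 N/mm


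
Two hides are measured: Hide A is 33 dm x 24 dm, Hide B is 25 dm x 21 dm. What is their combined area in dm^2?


1317 dm^2

Hide A area = 33 x 24 = 792 dm^2
Hide B area = 25 x 21 = 525 dm^2
Total = 792 + 525 = 1317 dm^2


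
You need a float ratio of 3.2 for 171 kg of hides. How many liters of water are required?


547.2 L


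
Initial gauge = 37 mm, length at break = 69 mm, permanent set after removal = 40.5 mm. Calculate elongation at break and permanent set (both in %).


Elongation at break = (69 - 37) / 37 x 100 = 86.5%
Permanent set = (40.5 - 37) / 37 x 100 = 9.5%


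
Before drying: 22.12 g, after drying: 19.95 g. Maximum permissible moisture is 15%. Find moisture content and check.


Moisture content = 9.8%
Acceptable: Yes

MC = (22.12 - 19.95) / 22.12 x 100 = 9.8%
Maximum: 15%
Acceptable: Yes


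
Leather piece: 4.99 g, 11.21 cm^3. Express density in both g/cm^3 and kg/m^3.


Density = 4.99 / 11.21 = 0.445 g/cm^3
Convert: 0.445 x 1000 = 445 kg/m^3


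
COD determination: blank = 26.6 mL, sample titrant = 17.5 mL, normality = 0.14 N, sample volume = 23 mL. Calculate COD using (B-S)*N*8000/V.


COD = (26.6 - 17.5) x 0.14 x 8000 / 23
COD = 9.1 x 0.14 x 8000 / 23
COD = 443.1 mg/L


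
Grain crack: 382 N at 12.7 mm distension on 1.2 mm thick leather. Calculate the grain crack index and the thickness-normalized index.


Crack index = 30.1 N/mm
Normalized index = 25.1 N/mm per mm

Crack index = 382 / 12.7 = 30.1 N/mm
Normalized = 30.1 / 1.2 = 25.1 N/mm per mm


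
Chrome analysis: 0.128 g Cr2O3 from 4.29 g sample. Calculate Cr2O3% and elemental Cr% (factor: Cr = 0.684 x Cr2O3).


Cr2O3% = 0.128 / 4.29 x 100 = 2.98%
Cr% = 2.98 x 0.684 = 2.04%


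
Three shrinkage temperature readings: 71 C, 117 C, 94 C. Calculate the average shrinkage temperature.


94.0 C

Average = (71 + 117 + 94) / 3
Average = 282 / 3 = 94.0 C


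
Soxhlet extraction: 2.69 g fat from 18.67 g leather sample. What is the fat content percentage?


Fat content = 2.69 / 18.67 x 100
Fat = 14.4%


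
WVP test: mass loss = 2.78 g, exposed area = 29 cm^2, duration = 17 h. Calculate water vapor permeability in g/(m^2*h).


WVP = mass_loss / (area x time) x 10000
WVP = 2.78 / (29 x 17) x 10000
WVP = 2.78 / 493 x 10000 = 56.39 g/(m^2*h)


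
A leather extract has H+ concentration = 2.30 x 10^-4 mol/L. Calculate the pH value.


pH = 3.64


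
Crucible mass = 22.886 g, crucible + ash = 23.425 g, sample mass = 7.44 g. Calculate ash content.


Ash mass = 0.539 g
Ash content = 7.24%


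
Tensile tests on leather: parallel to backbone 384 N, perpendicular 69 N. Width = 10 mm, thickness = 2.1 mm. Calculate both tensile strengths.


Area = 10 x 2.1 = 21.0 mm^2
TS (parallel) = 384 / 21.0 = 18.29 N/mm^2
TS (perpendicular) = 69 / 21.0 = 3.29 N/mm^2


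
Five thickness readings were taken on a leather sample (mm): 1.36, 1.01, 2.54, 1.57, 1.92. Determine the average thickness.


Sum = 1.36 + 1.01 + 2.54 + 1.57 + 1.92 = 8.40
Average = 8.40 / 5 = 1.68 mm


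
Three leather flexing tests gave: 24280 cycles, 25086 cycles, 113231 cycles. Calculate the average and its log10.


Average = (24280 + 25086 + 113231) / 3 = 54199 cycles
log10(54199) = 4.73


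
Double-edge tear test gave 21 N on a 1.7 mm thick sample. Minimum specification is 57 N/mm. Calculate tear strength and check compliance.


Tear strength = 12.4 N/mm
Compliant: No


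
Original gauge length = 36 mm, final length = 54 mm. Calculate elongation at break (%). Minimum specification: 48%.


Elongation = 50.0%
Meets spec: Yes


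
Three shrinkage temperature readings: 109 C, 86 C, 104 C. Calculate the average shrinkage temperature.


99.7 C

Average = (109 + 86 + 104) / 3
Average = 299 / 3 = 99.7 C


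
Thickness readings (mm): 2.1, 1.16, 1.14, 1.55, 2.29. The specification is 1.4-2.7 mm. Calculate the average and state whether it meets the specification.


Average = 1.65 mm
Within specification: Yes


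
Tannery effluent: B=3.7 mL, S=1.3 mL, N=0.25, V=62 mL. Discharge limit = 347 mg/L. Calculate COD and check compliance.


COD = (3.7 - 1.3) x 0.25 x 8000 / 62 = 77.4 mg/L
Limit: 347 mg/L
Compliant: Yes


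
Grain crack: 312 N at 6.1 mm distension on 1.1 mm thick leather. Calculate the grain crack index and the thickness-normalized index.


Crack index = 51.1 N/mm
Normalized index = 46.5 N/mm per mm

Crack index = 312 / 6.1 = 51.1 N/mm
Normalized = 51.1 / 1.1 = 46.5 N/mm per mm


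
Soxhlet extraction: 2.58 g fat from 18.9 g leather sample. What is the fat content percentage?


Fat content = 2.58 / 18.9 x 100
Fat = 13.7%


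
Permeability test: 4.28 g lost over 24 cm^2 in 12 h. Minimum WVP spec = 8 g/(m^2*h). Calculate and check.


WVP = 4.28 / (24 x 12) x 10000 = 148.61 g/(m^2*h)
Minimum: 8 g/(m^2*h)
Meets spec: Yes


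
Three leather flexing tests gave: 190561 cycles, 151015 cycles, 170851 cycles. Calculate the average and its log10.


Average = (190561 + 151015 + 170851) / 3 = 170809 cycles
log10(170809) = 5.23


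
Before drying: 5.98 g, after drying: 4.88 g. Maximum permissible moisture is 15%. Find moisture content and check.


Moisture content = 18.4%
Acceptable: No


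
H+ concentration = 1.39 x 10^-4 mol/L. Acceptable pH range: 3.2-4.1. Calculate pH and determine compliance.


pH = -log10(1.39 x 10^-4) = 3.86
Range: 3.2 to 4.1
Compliant: Yes


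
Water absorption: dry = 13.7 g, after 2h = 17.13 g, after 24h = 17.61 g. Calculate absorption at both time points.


WA (2h) = (17.13 - 13.7) / 13.7 x 100 = 25.0%
WA (24h) = (17.61 - 13.7) / 13.7 x 100 = 28.5%


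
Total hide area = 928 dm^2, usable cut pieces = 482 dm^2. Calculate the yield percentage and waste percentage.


Yield = 482 / 928 x 100 = 51.9%
Waste = 928 - 482 = 446 dm^2
Waste% = 100 - 51.9 = 48.1%


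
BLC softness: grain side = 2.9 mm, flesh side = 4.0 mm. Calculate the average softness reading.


3.45 mm

Average = (2.9 + 4.0) / 2
Average = 3.45 mm


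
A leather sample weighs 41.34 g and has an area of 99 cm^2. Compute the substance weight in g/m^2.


Substance weight = mass / area x 10000
SW = 41.34 / 99 x 10000
SW = 4175.8 g/m^2


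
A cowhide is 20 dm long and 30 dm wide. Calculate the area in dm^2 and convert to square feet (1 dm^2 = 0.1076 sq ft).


600 dm^2
64.56 sq ft


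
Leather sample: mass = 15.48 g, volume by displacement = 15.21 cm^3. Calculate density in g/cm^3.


1.018 g/cm^3


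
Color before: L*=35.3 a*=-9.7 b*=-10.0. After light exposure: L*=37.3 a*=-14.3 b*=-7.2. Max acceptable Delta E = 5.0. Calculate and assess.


Delta E = 5.74
Passes: No


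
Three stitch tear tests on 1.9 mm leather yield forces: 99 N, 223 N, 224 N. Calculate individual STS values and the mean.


STS1 = 99 / 1.9 = 52.1 N/mm
STS2 = 223 / 1.9 = 117.4 N/mm
STS3 = 224 / 1.9 = 117.9 N/mm
Mean = (52.1 + 117.4 + 117.9) / 3 = 95.8 N/mm


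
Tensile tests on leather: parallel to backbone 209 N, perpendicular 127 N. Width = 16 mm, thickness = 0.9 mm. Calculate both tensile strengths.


Area = 16 x 0.9 = 14.4 mm^2
TS (parallel) = 209 / 14.4 = 14.51 N/mm^2
TS (perpendicular) = 127 / 14.4 = 8.82 N/mm^2


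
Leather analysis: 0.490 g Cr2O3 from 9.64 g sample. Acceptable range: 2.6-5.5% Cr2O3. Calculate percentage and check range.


Cr2O3% = 0.490 / 9.64 x 100 = 5.08%
Acceptable range: 2.6 to 5.5%
Within range: Yes


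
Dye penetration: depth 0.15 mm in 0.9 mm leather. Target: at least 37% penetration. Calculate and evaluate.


Penetration = 0.15 / 0.9 x 100 = 16.7%
Target: 37%
Meets target: No


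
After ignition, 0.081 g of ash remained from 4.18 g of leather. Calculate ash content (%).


1.94%

Ash% = 0.081 / 4.18 x 100
Ash% = 1.94%


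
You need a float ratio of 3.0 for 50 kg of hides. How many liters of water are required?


150.0 L


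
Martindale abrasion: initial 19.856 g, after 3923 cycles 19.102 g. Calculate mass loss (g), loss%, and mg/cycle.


Loss = 19.856 - 19.102 = 0.754 g
Loss% = 0.754 / 19.856 x 100 = 3.80%
Rate = 0.754 / 3923 x 1000 = 0.192 mg/cycle


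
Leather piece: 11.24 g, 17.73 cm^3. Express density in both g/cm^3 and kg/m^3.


0.634 g/cm^3
634 kg/m^3


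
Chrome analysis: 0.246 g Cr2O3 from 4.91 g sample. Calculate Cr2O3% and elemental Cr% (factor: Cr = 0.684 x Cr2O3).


Cr2O3% = 0.246 / 4.91 x 100 = 5.01%
Cr% = 5.01 x 0.684 = 3.43%


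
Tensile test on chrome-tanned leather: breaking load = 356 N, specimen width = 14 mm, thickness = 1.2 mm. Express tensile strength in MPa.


Cross-section = 14 x 1.2 = 16.8 mm^2
TS = 356 / 16.8 = 21.19 MPa
(1 N/mm^2 = 1 MPa)


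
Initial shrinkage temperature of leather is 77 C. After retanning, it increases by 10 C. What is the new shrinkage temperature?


87 C

New Ts = 77 + 10 = 87 C


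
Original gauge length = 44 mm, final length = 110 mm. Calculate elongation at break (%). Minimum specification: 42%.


Extension = 110 - 44 = 66 mm
Elongation = 66 / 44 x 100 = 150.0%
Minimum required: 42%
Meets specification: Yes


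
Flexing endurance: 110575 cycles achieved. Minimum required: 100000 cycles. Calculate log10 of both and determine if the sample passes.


log10(110575) = 5.04
log10(100000) = 5.00
Passes: Yes


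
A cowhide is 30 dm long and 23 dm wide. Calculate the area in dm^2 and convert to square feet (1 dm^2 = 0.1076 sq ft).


690 dm^2
74.24 sq ft


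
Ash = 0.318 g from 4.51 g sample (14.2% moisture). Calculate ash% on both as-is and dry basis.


As-is ash% = 0.318 / 4.51 x 100 = 7.05%
Dry mass = 4.51 x (100 - 14.2) / 100 = 3.86958 g
Dry-basis ash% = 0.318 / 3.86958 x 100 = 8.22%


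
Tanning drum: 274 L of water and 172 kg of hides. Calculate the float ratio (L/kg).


Float ratio = water / hide weight
Ratio = 274 / 172 = 1.6


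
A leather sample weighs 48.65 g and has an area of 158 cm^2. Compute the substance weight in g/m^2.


3079.1 g/m^2


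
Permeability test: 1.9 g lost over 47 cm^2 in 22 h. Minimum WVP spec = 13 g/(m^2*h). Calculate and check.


WVP = 18.38 g/(m^2*h)
Meets specification: Yes


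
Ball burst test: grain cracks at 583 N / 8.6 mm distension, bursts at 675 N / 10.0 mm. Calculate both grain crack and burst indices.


Crack index = 67.8 N/mm
Burst index = 67.5 N/mm

Crack index = 583 / 8.6 = 67.8 N/mm
Burst index = 675 / 10.0 = 67.5 N/mm


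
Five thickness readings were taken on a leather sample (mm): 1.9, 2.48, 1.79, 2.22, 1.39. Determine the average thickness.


1.96 mm

Sum = 1.9 + 2.48 + 1.79 + 2.22 + 1.39 = 9.78
Average = 9.78 / 5 = 1.96 mm


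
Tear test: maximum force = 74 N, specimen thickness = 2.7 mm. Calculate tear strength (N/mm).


Tear strength = force / thickness
Tear = 74 / 2.7 = 27.4 N/mm


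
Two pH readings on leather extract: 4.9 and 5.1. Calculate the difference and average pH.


Difference = 0.2
Average pH = 5.00

Difference = |4.9 - 5.1| = 0.2
Average = (4.9 + 5.1) / 2 = 5.00


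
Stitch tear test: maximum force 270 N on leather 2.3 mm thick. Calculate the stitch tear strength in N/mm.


117.4 N/mm

Stitch tear strength = force / thickness
STS = 270 / 2.3 = 117.4 N/mm


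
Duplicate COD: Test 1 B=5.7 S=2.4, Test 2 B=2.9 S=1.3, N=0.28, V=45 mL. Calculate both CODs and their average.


COD1 = 164.3 mg/L
COD2 = 79.6 mg/L
Average = 122.0 mg/L

COD1 = (5.7 - 2.4) x 0.28 x 8000 / 45 = 164.3 mg/L
COD2 = (2.9 - 1.3) x 0.28 x 8000 / 45 = 79.6 mg/L
Average = (164.3 + 79.6) / 2 = 122.0 mg/L


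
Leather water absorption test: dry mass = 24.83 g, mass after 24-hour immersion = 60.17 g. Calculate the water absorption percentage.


Water absorbed = 60.17 - 24.83 = 35.34 g
WA% = 35.34 / 24.83 x 100 = 142.3%


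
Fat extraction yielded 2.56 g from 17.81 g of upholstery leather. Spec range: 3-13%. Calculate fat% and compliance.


Fat content = 14.4%
Compliant: No

Fat% = 2.56 / 17.81 x 100 = 14.4%
Spec range: 3-13%
Compliant: No


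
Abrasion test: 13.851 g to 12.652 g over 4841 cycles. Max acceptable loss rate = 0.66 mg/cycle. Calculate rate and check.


Rate = 0.248 mg/cycle
Passes: Yes

Loss = 13.851 - 12.652 = 1.199 g
Rate = 1.199 g / 4841 cycles x 1000 = 0.248 mg/cycle
Max = 0.66 mg/cycle
Passes: Yes


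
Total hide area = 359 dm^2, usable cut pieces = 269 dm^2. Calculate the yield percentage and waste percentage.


Yield = 269 / 359 x 100 = 74.9%
Waste = 359 - 269 = 90 dm^2
Waste% = 100 - 74.9 = 25.1%


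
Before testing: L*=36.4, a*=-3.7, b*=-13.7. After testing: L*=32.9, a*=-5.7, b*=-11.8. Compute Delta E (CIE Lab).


dL = 32.9 - 36.4 = -3.5
da = -5.7 - (-3.7) = -2.0
db = -11.8 - (-13.7) = 1.9
dE = sqrt((-3.5)^2 + (-2.0)^2 + (1.9)^2) = 4.46


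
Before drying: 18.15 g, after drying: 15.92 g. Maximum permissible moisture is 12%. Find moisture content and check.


MC = (18.15 - 15.92) / 18.15 x 100 = 12.3%
Maximum: 12%
Acceptable: No


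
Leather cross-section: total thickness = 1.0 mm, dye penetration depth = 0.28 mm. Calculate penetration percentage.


Penetration% = 0.28 / 1.0 x 100
Penetration = 28.0%


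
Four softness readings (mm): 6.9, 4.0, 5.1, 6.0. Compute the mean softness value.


5.50 mm


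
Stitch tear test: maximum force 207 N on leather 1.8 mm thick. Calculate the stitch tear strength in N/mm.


Stitch tear strength = force / thickness
STS = 207 / 1.8 = 115.0 N/mm


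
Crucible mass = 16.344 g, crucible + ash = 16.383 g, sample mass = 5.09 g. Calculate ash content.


Ash mass = 0.039 g
Ash content = 0.77%

Ash mass = 16.383 - 16.344 = 0.039 g
Ash% = 0.039 / 5.09 x 100 = 0.77%


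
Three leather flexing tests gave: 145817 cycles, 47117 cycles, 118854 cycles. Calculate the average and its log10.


Average = 103929 cycles
log10 = 5.02


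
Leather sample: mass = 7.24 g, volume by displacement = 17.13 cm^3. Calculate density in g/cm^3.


0.423 g/cm^3

Density = mass / volume
Density = 7.24 / 17.13 = 0.423 g/cm^3


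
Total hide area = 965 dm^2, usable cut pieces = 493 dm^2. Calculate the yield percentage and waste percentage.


Yield = 51.1%
Waste = 48.9%


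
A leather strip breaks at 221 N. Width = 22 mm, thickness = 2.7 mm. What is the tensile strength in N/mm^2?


3.72 N/mm^2


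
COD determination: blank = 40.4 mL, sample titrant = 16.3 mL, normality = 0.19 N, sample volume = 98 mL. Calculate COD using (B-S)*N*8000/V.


COD = (40.4 - 16.3) x 0.19 x 8000 / 98
COD = 24.1 x 0.19 x 8000 / 98
COD = 373.8 mg/L


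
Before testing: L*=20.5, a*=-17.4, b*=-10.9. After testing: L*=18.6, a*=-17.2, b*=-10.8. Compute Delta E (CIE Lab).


dL = 18.6 - 20.5 = -1.9
da = -17.2 - (-17.4) = 0.2
db = -10.8 - (-10.9) = 0.1
dE = sqrt((-1.9)^2 + (0.2)^2 + (0.1)^2) = 1.91


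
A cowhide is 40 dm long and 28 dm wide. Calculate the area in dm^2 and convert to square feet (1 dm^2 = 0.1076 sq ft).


Area = 40 x 28 = 1120 dm^2
Conversion: 1120 x 0.1076 = 120.51 sq ft


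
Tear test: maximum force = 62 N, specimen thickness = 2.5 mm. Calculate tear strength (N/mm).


Tear strength = force / thickness
Tear = 62 / 2.5 = 24.8 N/mm


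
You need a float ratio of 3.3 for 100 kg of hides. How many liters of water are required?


330.0 L

Water = hide weight x target ratio
Water = 100 x 3.3 = 330.0 L


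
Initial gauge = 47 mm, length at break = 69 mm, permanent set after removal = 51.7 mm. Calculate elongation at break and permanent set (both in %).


Elongation at break = (69 - 47) / 47 x 100 = 46.8%
Permanent set = (51.7 - 47) / 47 x 100 = 10.0%


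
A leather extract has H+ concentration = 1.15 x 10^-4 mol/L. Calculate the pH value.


pH = 3.94

pH = -log10[H+]
pH = -log10(1.15 x 10^-4) = 3.94


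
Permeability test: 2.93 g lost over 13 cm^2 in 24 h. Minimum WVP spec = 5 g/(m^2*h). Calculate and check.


WVP = 2.93 / (13 x 24) x 10000 = 93.91 g/(m^2*h)
Minimum: 5 g/(m^2*h)
Meets spec: Yes


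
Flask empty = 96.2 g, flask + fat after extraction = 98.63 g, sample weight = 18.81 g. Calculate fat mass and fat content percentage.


Fat mass = 2.43 g
Fat content = 12.9%


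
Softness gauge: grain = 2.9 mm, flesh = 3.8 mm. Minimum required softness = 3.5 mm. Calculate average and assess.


Average softness = 3.35 mm
Meets requirement: No

Average = (2.9 + 3.8) / 2 = 3.35 mm
Minimum = 3.5 mm
Meets requirement: No


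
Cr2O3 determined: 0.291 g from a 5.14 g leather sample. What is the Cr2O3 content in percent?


Cr2O3% = 0.291 / 5.14 x 100
Cr2O3% = 5.66%


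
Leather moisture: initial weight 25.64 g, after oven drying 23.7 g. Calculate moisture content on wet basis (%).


Moisture = 25.64 - 23.7 = 1.94 g
MC = 1.94 / 25.64 x 100 = 7.6%


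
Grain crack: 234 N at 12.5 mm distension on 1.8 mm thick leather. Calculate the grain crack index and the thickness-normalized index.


Crack index = 18.7 N/mm
Normalized index = 10.4 N/mm per mm


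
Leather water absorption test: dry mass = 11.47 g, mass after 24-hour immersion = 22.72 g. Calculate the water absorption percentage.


Water absorbed = 22.72 - 11.47 = 11.25 g
WA% = 11.25 / 11.47 x 100 = 98.1%


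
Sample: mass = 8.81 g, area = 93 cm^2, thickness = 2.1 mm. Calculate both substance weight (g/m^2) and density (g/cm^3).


SW = 8.81 / 93 x 10000 = 947.3 g/m^2
Volume = 93 x 2.1 / 10 = 19.53 cm^3
Density = 8.81 / 19.53 = 0.451 g/cm^3


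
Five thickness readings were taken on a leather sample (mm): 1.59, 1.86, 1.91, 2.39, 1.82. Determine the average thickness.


Sum = 1.59 + 1.86 + 1.91 + 2.39 + 1.82 = 9.57
Average = 9.57 / 5 = 1.91 mm


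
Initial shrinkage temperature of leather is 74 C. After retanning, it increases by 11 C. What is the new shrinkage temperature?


New Ts = 74 + 11 = 85 C


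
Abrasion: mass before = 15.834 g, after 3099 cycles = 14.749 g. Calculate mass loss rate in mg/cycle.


Mass loss = 15.834 - 14.749 = 1.085 g
Rate = 1.085 / 3099 x 1000 = 0.350 mg/cycle


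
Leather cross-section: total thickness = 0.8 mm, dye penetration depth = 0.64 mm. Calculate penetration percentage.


Penetration% = 0.64 / 0.8 x 100
Penetration = 80.0%


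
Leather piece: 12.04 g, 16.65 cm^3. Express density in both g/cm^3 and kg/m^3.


Density = 12.04 / 16.65 = 0.723 g/cm^3
Convert: 0.723 x 1000 = 723 kg/m^3


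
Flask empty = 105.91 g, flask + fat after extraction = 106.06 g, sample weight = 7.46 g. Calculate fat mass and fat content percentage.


Fat mass = 0.15 g
Fat content = 2.0%

Fat mass = 106.06 - 105.91 = 0.15 g
Fat% = 0.15 / 7.46 x 100 = 2.0%


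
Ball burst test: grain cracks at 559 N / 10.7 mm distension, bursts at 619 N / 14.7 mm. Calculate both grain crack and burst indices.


Crack index = 559 / 10.7 = 52.2 N/mm
Burst index = 619 / 14.7 = 42.1 N/mm


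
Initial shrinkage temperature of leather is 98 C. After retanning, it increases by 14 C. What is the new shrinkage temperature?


New Ts = 98 + 14 = 112 C


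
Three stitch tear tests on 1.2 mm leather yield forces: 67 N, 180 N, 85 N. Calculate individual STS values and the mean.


STS1 = 55.8 N/mm
STS2 = 150.0 N/mm
STS3 = 70.8 N/mm
Mean = 92.2 N/mm

STS1 = 67 / 1.2 = 55.8 N/mm
STS2 = 180 / 1.2 = 150.0 N/mm
STS3 = 85 / 1.2 = 70.8 N/mm
Mean = (55.8 + 150.0 + 70.8) / 3 = 92.2 N/mm
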